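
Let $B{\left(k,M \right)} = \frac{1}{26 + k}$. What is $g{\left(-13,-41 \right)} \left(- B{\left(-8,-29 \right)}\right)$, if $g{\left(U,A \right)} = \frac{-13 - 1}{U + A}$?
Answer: $- \frac{7}{486} \approx -0.014403$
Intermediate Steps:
$g{\left(U,A \right)} = - \frac{14}{A + U}$
$g{\left(-13,-41 \right)} \left(- B{\left(-8,-29 \right)}\right) = - \frac{14}{-41 - 13} \left(- \frac{1}{26 - 8}\right) = - \frac{14}{-54} \left(- \frac{1}{18}\right) = \left(-14\right) \left(- \frac{1}{54}\right) \left(\left(-1\right) \frac{1}{18}\right) = \frac{7}{27} \left(- \frac{1}{18}\right) = - \frac{7}{486}$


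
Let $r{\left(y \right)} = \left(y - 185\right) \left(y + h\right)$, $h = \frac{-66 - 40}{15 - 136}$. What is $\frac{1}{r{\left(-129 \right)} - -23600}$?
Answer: $\frac{121}{7723542} \approx 1.5666 \cdot 10^{-5}$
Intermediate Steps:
$h = \frac{106}{121}$ ($h = - \frac{106}{-121} = \left(-106\right) \left(- \frac{1}{121}\right) = \frac{106}{121} \approx 0.87603$)
$r{\left(y \right)} = \left(-185 + y\right) \left(\frac{106}{121} + y\right)$ ($r{\left(y \right)} = \left(y - 185\right) \left(y + \frac{106}{121}\right) = \left(-185 + y\right) \left(\frac{106}{121} + y\right)$)
$\frac{1}{r{\left(-129 \right)} - -23600} = \frac{1}{\left(- \frac{19610}{121} + \left(-129\right)^{2} - - \frac{2873991}{121}\right) - -23600} = \frac{1}{\left(- \frac{19610}{121} + 16641 + \frac{2873991}{121}\right) + 23600} = \frac{1}{\frac{4867942}{121} + 23600} = \frac{1}{\frac{7723542}{121}} = \frac{121}{7723542}$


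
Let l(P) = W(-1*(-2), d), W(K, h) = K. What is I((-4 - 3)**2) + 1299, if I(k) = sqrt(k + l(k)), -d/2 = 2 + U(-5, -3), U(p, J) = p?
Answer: 1299 + sqrt(51) ≈ 1306.1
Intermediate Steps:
d = 6 (d = -2*(2 - 5) = -2*(-3) = 6)
l(P) = 2 (l(P) = -1*(-2) = 2)
I(k) = sqrt(2 + k) (I(k) = sqrt(k + 2) = sqrt(2 + k))
I((-4 - 3)**2) + 1299 = sqrt(2 + (-4 - 3)**2) + 1299 = sqrt(2 + (-7)**2) + 1299 = sqrt(2 + 49) + 1299 = sqrt(51) + 1299 = 1299 + sqrt(51)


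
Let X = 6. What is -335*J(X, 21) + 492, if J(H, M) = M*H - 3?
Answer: -40713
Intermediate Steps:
J(H, M) = -3 + H*M (J(H, M) = H*M - 3 = -3 + H*M)
-335*J(X, 21) + 492 = -335*(-3 + 6*21) + 492 = -335*(-3 + 126) + 492 = -335*123 + 492 = -41205 + 492 = -40713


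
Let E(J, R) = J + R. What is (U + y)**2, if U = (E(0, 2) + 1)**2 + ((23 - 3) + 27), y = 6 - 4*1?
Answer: 3364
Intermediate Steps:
y = 2 (y = 6 - 4 = 2)
U = 56 (U = ((0 + 2) + 1)**2 + ((23 - 3) + 27) = (2 + 1)**2 + (20 + 27) = 3**2 + 47 = 9 + 47 = 56)
(U + y)**2 = (56 + 2)**2 = 58**2 = 3364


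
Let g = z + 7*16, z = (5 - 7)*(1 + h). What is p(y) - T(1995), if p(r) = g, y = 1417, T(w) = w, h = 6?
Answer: -1897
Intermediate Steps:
z = -14 (z = (5 - 7)*(1 + 6) = -2*7 = -14)
g = 98 (g = -14 + 7*16 = -14 + 112 = 98)
p(r) = 98
p(y) - T(1995) = 98 - 1*1995 = 98 - 1995 = -1897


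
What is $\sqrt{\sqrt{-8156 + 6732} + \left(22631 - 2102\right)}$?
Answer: $\sqrt{20529 + 4 i \sqrt{89}} \approx 143.28 + 0.132 i$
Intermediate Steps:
$\sqrt{\sqrt{-8156 + 6732} + \left(22631 - 2102\right)} = \sqrt{\sqrt{-1424} + 20529} = \sqrt{4 i \sqrt{89} + 20529} = \sqrt{20529 + 4 i \sqrt{89}}$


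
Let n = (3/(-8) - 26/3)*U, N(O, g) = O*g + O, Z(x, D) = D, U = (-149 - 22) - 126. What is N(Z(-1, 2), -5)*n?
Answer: -21483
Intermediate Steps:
U = -297 (U = -171 - 126 = -297)
N(O, g) = O + O*g
n = 21483/8 (n = (3/(-8) - 26/3)*(-297) = (3*(-⅛) - 26*⅓)*(-297) = (-3/8 - 26/3)*(-297) = -217/24*(-297) = 21483/8 ≈ 2685.4)
N(Z(-1, 2), -5)*n = (2*(1 - 5))*(21483/8) = (2*(-4))*(21483/8) = -8*21483/8 = -21483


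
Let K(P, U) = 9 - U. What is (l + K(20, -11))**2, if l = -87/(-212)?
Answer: 18722929/44944 ≈ 416.58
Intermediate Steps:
l = 87/212 (l = -87*(-1/212) = 87/212 ≈ 0.41038)
(l + K(20, -11))**2 = (87/212 + (9 - 1*(-11)))**2 = (87/212 + (9 + 11))**2 = (87/212 + 20)**2 = (4327/212)**2 = 18722929/44944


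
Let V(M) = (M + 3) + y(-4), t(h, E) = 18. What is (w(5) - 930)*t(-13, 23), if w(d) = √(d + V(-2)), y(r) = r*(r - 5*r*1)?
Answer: -16740 + 18*I*√58 ≈ -16740.0 + 137.08*I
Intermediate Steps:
y(r) = -4*r² (y(r) = r*(r - 5*r) = r*(-4*r) = -4*r²)
V(M) = -61 + M (V(M) = (M + 3) - 4*(-4)² = (3 + M) - 4*16 = (3 + M) - 64 = -61 + M)
w(d) = √(-63 + d) (w(d) = √(d + (-61 - 2)) = √(d - 63) = √(-63 + d))
(w(5) - 930)*t(-13, 23) = (√(-63 + 5) - 930)*18 = (√(-58) - 930)*18 = (I*√58 - 930)*18 = (-930 + I*√58)*18 = -16740 + 18*I*√58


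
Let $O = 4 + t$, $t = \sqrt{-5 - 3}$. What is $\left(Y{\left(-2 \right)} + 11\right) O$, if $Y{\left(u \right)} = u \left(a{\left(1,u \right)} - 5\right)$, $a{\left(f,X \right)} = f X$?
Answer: $100 + 50 i \sqrt{2} \approx 100.0 + 70.711 i$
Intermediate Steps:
$a{\left(f,X \right)} = X f$
$t = 2 i \sqrt{2}$ ($t = \sqrt{-8} = 2 i \sqrt{2} \approx 2.8284 i$)
$Y{\left(u \right)} = u \left(-5 + u\right)$ ($Y{\left(u \right)} = u \left(u 1 - 5\right) = u \left(u - 5\right) = u \left(-5 + u\right)$)
$O = 4 + 2 i \sqrt{2} \approx 4.0 + 2.8284 i$
$\left(Y{\left(-2 \right)} + 11\right) O = \left(- 2 \left(-5 - 2\right) + 11\right) \left(4 + 2 i \sqrt{2}\right) = \left(\left(-2\right) \left(-7\right) + 11\right) \left(4 + 2 i \sqrt{2}\right) = \left(14 + 11\right) \left(4 + 2 i \sqrt{2}\right) = 25 \left(4 + 2 i \sqrt{2}\right) = 100 + 50 i \sqrt{2}$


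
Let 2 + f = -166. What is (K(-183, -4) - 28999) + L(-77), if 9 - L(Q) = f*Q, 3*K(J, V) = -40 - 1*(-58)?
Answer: -41920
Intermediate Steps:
f = -168 (f = -2 - 166 = -168)
K(J, V) = 6 (K(J, V) = (-40 - 1*(-58))/3 = (-40 + 58)/3 = (⅓)*18 = 6)
L(Q) = 9 + 168*Q (L(Q) = 9 - (-168)*Q = 9 + 168*Q)
(K(-183, -4) - 28999) + L(-77) = (6 - 28999) + (9 + 168*(-77)) = -28993 + (9 - 12936) = -28993 - 12927 = -41920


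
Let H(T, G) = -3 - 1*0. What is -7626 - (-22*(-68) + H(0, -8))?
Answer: -9119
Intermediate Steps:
H(T, G) = -3 (H(T, G) = -3 + 0 = -3)
-7626 - (-22*(-68) + H(0, -8)) = -7626 - (-22*(-68) - 3) = -7626 - (1496 - 3) = -7626 - 1*1493 = -7626 - 1493 = -9119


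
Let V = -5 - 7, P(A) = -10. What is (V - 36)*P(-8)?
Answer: 480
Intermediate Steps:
V = -12
(V - 36)*P(-8) = (-12 - 36)*(-10) = -48*(-10) = 480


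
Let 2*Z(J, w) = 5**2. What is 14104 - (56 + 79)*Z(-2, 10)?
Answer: 24833/2 ≈ 12417.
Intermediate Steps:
Z(J, w) = 25/2 (Z(J, w) = (1/2)*5**2 = (1/2)*25 = 25/2)
14104 - (56 + 79)*Z(-2, 10) = 14104 - (56 + 79)*25/2 = 14104 - 135*25/2 = 14104 - 1*3375/2 = 14104 - 3375/2 = 24833/2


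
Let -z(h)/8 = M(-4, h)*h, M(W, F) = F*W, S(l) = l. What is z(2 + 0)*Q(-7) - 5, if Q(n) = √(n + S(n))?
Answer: -5 + 128*I*√14 ≈ -5.0 + 478.93*I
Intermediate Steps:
Q(n) = √2*√n (Q(n) = √(n + n) = √(2*n) = √2*√n)
z(h) = 32*h² (z(h) = -8*h*(-4)*h = -8*(-4*h)*h = -(-32)*h² = 32*h²)
z(2 + 0)*Q(-7) - 5 = (32*(2 + 0)²)*(√2*√(-7)) - 5 = (32*2²)*(√2*(I*√7)) - 5 = (32*4)*(I*√14) - 5 = 128*(I*√14) - 5 = 128*I*√14 - 5 = -5 + 128*I*√14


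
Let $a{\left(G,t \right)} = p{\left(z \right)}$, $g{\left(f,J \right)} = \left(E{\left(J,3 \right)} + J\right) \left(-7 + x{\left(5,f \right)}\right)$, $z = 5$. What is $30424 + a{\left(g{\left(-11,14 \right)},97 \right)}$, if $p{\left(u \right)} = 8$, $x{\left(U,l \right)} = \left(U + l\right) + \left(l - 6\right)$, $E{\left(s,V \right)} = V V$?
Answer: $30432$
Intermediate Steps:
$E{\left(s,V \right)} = V^{2}$
$x{\left(U,l \right)} = -6 + U + 2 l$ ($x{\left(U,l \right)} = \left(U + l\right) + \left(l - 6\right) = \left(U + l\right) + \left(-6 + l\right) = -6 + U + 2 l$)
$g{\left(f,J \right)} = \left(-8 + 2 f\right) \left(9 + J\right)$ ($g{\left(f,J \right)} = \left(3^{2} + J\right) \left(-7 + \left(-6 + 5 + 2 f\right)\right) = \left(9 + J\right) \left(-7 + \left(-1 + 2 f\right)\right) = \left(9 + J\right) \left(-8 + 2 f\right) = \left(-8 + 2 f\right) \left(9 + J\right)$)
$a{\left(G,t \right)} = 8$
$30424 + a{\left(g{\left(-11,14 \right)},97 \right)} = 30424 + 8 = 30432$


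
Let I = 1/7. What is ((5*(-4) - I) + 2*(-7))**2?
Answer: 57121/49 ≈ 1165.7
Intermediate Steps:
I = 1/7 ≈ 0.14286
((5*(-4) - I) + 2*(-7))**2 = ((5*(-4) - 1*1/7) + 2*(-7))**2 = ((-20 - 1/7) - 14)**2 = (-141/7 - 14)**2 = (-239/7)**2 = 57121/49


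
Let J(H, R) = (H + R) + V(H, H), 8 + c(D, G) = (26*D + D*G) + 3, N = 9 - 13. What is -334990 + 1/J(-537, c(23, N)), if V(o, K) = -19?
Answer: -18424451/55 ≈ -3.3499e+5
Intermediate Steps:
N = -4
c(D, G) = -5 + 26*D + D*G (c(D, G) = -8 + ((26*D + D*G) + 3) = -8 + (3 + 26*D + D*G) = -5 + 26*D + D*G)
J(H, R) = -19 + H + R (J(H, R) = (H + R) - 19 = -19 + H + R)
-334990 + 1/J(-537, c(23, N)) = -334990 + 1/(-19 - 537 + (-5 + 26*23 + 23*(-4))) = -334990 + 1/(-19 - 537 + (-5 + 598 - 92)) = -334990 + 1/(-19 - 537 + 501) = -334990 + 1/(-55) = -334990 - 1/55 = -18424451/55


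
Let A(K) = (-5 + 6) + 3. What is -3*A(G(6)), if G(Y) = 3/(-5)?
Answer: -12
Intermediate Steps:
G(Y) = -⅗ (G(Y) = 3*(-⅕) = -⅗)
A(K) = 4 (A(K) = 1 + 3 = 4)
-3*A(G(6)) = -3*4 = -12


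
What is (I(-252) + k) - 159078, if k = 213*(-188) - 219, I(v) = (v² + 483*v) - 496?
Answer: -258049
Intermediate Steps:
I(v) = -496 + v² + 483*v
k = -40263 (k = -40044 - 219 = -40263)
(I(-252) + k) - 159078 = ((-496 + (-252)² + 483*(-252)) - 40263) - 159078 = ((-496 + 63504 - 121716) - 40263) - 159078 = (-58708 - 40263) - 159078 = -98971 - 159078 = -258049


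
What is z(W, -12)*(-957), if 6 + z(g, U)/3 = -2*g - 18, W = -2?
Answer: 57420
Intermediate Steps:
z(g, U) = -72 - 6*g (z(g, U) = -18 + 3*(-2*g - 18) = -18 + 3*(-18 - 2*g) = -18 + (-54 - 6*g) = -72 - 6*g)
z(W, -12)*(-957) = (-72 - 6*(-2))*(-957) = (-72 + 12)*(-957) = -60*(-957) = 57420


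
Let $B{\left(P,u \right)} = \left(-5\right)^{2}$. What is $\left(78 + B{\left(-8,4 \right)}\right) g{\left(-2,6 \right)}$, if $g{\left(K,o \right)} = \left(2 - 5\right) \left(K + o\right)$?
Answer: $-1236$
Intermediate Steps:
$g{\left(K,o \right)} = - 3 K - 3 o$ ($g{\left(K,o \right)} = - 3 \left(K + o\right) = - 3 K - 3 o$)
$B{\left(P,u \right)} = 25$
$\left(78 + B{\left(-8,4 \right)}\right) g{\left(-2,6 \right)} = \left(78 + 25\right) \left(\left(-3\right) \left(-2\right) - 18\right) = 103 \left(6 - 18\right) = 103 \left(-12\right) = -1236$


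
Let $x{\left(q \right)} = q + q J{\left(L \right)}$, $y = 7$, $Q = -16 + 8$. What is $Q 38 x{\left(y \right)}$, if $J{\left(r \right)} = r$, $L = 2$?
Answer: $-6384$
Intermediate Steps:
$Q = -8$
$x{\left(q \right)} = 3 q$ ($x{\left(q \right)} = q + q 2 = q + 2 q = 3 q$)
$Q 38 x{\left(y \right)} = \left(-8\right) 38 \cdot 3 \cdot 7 = \left(-304\right) 21 = -6384$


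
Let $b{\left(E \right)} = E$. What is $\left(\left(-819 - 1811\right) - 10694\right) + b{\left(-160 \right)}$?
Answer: $-13484$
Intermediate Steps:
$\left(\left(-819 - 1811\right) - 10694\right) + b{\left(-160 \right)} = \left(\left(-819 - 1811\right) - 10694\right) - 160 = \left(-2630 - 10694\right) - 160 = -13324 - 160 = -13484$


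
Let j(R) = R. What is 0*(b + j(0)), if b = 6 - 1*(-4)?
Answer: 0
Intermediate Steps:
b = 10 (b = 6 + 4 = 10)
0*(b + j(0)) = 0*(10 + 0) = 0*10 = 0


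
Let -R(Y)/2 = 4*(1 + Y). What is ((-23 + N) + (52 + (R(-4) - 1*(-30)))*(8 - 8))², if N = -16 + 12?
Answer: 729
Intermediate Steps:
N = -4
R(Y) = -8 - 8*Y (R(Y) = -8*(1 + Y) = -2*(4 + 4*Y) = -8 - 8*Y)
((-23 + N) + (52 + (R(-4) - 1*(-30)))*(8 - 8))² = ((-23 - 4) + (52 + ((-8 - 8*(-4)) - 1*(-30)))*(8 - 8))² = (-27 + (52 + ((-8 + 32) + 30))*0)² = (-27 + (52 + (24 + 30))*0)² = (-27 + (52 + 54)*0)² = (-27 + 106*0)² = (-27 + 0)² = (-27)² = 729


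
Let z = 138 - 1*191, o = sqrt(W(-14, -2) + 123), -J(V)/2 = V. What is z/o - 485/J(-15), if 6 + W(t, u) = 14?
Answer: -97/6 - 53*sqrt(131)/131 ≈ -20.797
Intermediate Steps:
J(V) = -2*V
W(t, u) = 8 (W(t, u) = -6 + 14 = 8)
o = sqrt(131) (o = sqrt(8 + 123) = sqrt(131) ≈ 11.446)
z = -53 (z = 138 - 191 = -53)
z/o - 485/J(-15) = -53*sqrt(131)/131 - 485/((-2*(-15))) = -53*sqrt(131)/131 - 485/30 = -53*sqrt(131)/131 - 485*1/30 = -53*sqrt(131)/131 - 97/6 = -97/6 - 53*sqrt(131)/131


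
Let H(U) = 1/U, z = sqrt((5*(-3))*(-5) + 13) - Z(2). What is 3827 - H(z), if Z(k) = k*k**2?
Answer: 11480/3 - sqrt(22)/12 ≈ 3826.3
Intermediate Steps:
Z(k) = k**3
z = -8 + 2*sqrt(22) (z = sqrt((5*(-3))*(-5) + 13) - 1*2**3 = sqrt(-15*(-5) + 13) - 1*8 = sqrt(75 + 13) - 8 = sqrt(88) - 8 = 2*sqrt(22) - 8 = -8 + 2*sqrt(22) ≈ 1.3808)
3827 - H(z) = 3827 - 1/(-8 + 2*sqrt(22))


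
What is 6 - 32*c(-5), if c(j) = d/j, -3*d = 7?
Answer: -134/15 ≈ -8.9333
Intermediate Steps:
d = -7/3 (d = -1/3*7 = -7/3 ≈ -2.3333)
c(j) = -7/(3*j)
6 - 32*c(-5) = 6 - (-224)/(3*(-5)) = 6 - (-224)*(-1)/(3*5) = 6 - 32*7/15 = 6 - 224/15 = -134/15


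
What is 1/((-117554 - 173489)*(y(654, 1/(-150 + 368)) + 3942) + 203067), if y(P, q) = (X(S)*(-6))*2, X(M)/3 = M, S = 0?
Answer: -1/1147088439 ≈ -8.7177e-10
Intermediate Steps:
X(M) = 3*M
y(P, q) = 0 (y(P, q) = ((3*0)*(-6))*2 = (0*(-6))*2 = 0*2 = 0)
1/((-117554 - 173489)*(y(654, 1/(-150 + 368)) + 3942) + 203067) = 1/((-117554 - 173489)*(0 + 3942) + 203067) = 1/(-291043*3942 + 203067) = 1/(-1147291506 + 203067) = 1/(-1147088439) = -1/1147088439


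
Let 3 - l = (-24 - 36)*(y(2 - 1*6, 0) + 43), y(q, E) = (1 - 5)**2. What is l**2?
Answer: 12552849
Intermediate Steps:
y(q, E) = 16 (y(q, E) = (-4)**2 = 16)
l = 3543 (l = 3 - (-24 - 36)*(16 + 43) = 3 - (-60)*59 = 3 - 1*(-3540) = 3 + 3540 = 3543)
l**2 = 3543**2 = 12552849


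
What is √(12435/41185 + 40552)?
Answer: √2751399434707/8237 ≈ 201.38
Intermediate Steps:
√(12435/41185 + 40552) = √(12435*(1/41185) + 40552) = √(2487/8237 + 40552) = √(334029311/8237) = √2751399434707/8237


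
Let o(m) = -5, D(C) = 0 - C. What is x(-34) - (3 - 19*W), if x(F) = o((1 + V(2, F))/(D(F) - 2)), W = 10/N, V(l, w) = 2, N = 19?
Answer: 2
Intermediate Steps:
W = 10/19 ≈ 0.52632
D(C) = -C
x(F) = -5
x(-34) - (3 - 19*W) = -5 - (3 - 19*10/19) = -5 - (3 - 10) = -5 - 1*(-7) = -5 + 7 = 2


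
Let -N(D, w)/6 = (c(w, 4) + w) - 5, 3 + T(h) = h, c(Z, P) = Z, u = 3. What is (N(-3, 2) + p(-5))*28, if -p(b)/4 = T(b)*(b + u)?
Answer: -1624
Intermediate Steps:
T(h) = -3 + h
p(b) = -4*(-3 + b)*(3 + b) (p(b) = -4*(-3 + b)*(b + 3) = -4*(-3 + b)*(3 + b))
N(D, w) = 30 - 12*w (N(D, w) = -6*((w + w) - 5) = -6*(2*w - 5) = -6*(-5 + 2*w) = 30 - 12*w)
(N(-3, 2) + p(-5))*28 = ((30 - 12*2) + (36 - 4*(-5)**2))*28 = ((30 - 24) + (36 - 4*25))*28 = (6 + (36 - 100))*28 = (6 - 64)*28 = -58*28 = -1624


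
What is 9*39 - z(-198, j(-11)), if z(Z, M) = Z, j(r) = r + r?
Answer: 549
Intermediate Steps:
j(r) = 2*r
9*39 - z(-198, j(-11)) = 9*39 - 1*(-198) = 351 + 198 = 549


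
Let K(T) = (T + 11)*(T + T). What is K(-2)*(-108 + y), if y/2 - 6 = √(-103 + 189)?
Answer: 3456 - 72*√86 ≈ 2788.3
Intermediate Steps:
K(T) = 2*T*(11 + T) (K(T) = (11 + T)*(2*T) = 2*T*(11 + T))
y = 12 + 2*√86 (y = 12 + 2*√(-103 + 189) = 12 + 2*√86 ≈ 30.547)
K(-2)*(-108 + y) = (2*(-2)*(11 - 2))*(-108 + (12 + 2*√86)) = (2*(-2)*9)*(-96 + 2*√86) = -36*(-96 + 2*√86) = 3456 - 72*√86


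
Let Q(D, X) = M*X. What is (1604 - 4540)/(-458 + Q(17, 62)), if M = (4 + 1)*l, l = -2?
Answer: 1468/539 ≈ 2.7236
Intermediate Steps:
M = -10 (M = (4 + 1)*(-2) = 5*(-2) = -10)
Q(D, X) = -10*X
(1604 - 4540)/(-458 + Q(17, 62)) = (1604 - 4540)/(-458 - 10*62) = -2936/(-458 - 620) = -2936/(-1078) = -2936*(-1/1078) = 1468/539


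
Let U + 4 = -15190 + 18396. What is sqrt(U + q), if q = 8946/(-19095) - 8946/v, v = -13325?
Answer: sqrt(36855310673803102)/3392545 ≈ 56.588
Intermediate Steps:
U = 3202 (U = -4 + (-15190 + 18396) = -4 + 3206 = 3202)
q = 3441228/16962725 (q = 8946/(-19095) - 8946/(-13325) = 8946*(-1/19095) - 8946*(-1/13325) = -2982/6365 + 8946/13325 = 3441228/16962725 ≈ 0.20287)
sqrt(U + q) = sqrt(3202 + 3441228/16962725) = sqrt(54318086678/16962725) = sqrt(36855310673803102)/3392545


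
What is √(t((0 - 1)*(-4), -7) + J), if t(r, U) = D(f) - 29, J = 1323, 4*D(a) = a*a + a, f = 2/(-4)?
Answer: √20703/4 ≈ 35.971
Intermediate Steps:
f = -½ (f = 2*(-¼) = -½ ≈ -0.50000)
D(a) = a/4 + a²/4 (D(a) = (a*a + a)/4 = (a² + a)/4 = (a + a²)/4 = a/4 + a²/4)
t(r, U) = -465/16 (t(r, U) = (¼)*(-½)*(1 - ½) - 29 = (¼)*(-½)*(½) - 29 = -1/16 - 29 = -465/16)
√(t((0 - 1)*(-4), -7) + J) = √(-465/16 + 1323) = √(20703/16) = √20703/4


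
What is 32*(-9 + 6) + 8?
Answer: -88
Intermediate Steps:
32*(-9 + 6) + 8 = 32*(-3) + 8 = -96 + 8 = -88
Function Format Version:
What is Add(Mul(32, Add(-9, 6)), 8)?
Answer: -88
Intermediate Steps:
Add(Mul(32, Add(-9, 6)), 8) = Add(Mul(32, -3), 8) = Add(-96, 8) = -88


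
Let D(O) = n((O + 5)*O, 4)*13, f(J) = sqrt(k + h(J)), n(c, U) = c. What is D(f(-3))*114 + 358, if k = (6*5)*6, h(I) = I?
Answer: 262672 + 7410*sqrt(177) ≈ 3.6126e+5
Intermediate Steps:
k = 180 (k = 30*6 = 180)
f(J) = sqrt(180 + J)
D(O) = 13*O*(5 + O) (D(O) = ((O + 5)*O)*13 = ((5 + O)*O)*13 = (O*(5 + O))*13 = 13*O*(5 + O))
D(f(-3))*114 + 358 = (13*sqrt(180 - 3)*(5 + sqrt(180 - 3)))*114 + 358 = (13*sqrt(177)*(5 + sqrt(177)))*114 + 358 = 1482*sqrt(177)*(5 + sqrt(177)) + 358 = 358 + 1482*sqrt(177)*(5 + sqrt(177))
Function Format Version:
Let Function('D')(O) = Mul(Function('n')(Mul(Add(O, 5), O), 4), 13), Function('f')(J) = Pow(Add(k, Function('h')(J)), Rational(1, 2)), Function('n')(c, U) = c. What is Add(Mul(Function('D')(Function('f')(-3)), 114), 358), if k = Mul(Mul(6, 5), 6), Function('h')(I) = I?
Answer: Add(262672, Mul(7410, Pow(177, Rational(1, 2)))) ≈ 3.6126e+5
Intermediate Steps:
k = 180 (k = Mul(30, 6) = 180)
Function('f')(J) = Pow(Add(180, J), Rational(1, 2))
Function('D')(O) = Mul(13, O, Add(5, O)) (Function('D')(O) = Mul(Mul(Add(O, 5), O), 13) = Mul(Mul(Add(5, O), O), 13) = Mul(Mul(O, Add(5, O)), 13) = Mul(13, O, Add(5, O)))
Add(Mul(Function('D')(Function('f')(-3)), 114), 358) = Add(Mul(Mul(13, Pow(Add(180, -3), Rational(1, 2)), Add(5, Pow(Add(180, -3), Rational(1, 2)))), 114), 358) = Add(Mul(Mul(13, Pow(177, Rational(1, 2)), Add(5, Pow(177, Rational(1, 2)))), 114), 358) = Add(Mul(1482, Pow(177, Rational(1, 2)), Add(5, Pow(177, Rational(1, 2)))), 358) = Add(358, Mul(1482, Pow(177, Rational(1, 2)), Add(5, Pow(177, Rational(1, 2)))))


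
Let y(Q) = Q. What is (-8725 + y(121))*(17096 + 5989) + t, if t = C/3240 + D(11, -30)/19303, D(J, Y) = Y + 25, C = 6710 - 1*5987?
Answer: -4140748433934977/20847240 ≈ -1.9862e+8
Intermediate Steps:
C = 723 (C = 6710 - 5987 = 723)
D(J, Y) = 25 + Y
t = 4646623/20847240 (t = 723/3240 + (25 - 30)/19303 = 723*(1/3240) - 5*1/19303 = 241/1080 - 5/19303 = 4646623/20847240 ≈ 0.22289)
(-8725 + y(121))*(17096 + 5989) + t = (-8725 + 121)*(17096 + 5989) + 4646623/20847240 = -8604*23085 + 4646623/20847240 = -198623340 + 4646623/20847240 = -4140748433934977/20847240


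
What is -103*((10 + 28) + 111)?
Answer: -15347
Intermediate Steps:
-103*((10 + 28) + 111) = -103*(38 + 111) = -103*149 = -15347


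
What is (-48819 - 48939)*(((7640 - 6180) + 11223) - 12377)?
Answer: -29913948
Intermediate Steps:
(-48819 - 48939)*(((7640 - 6180) + 11223) - 12377) = -97758*((1460 + 11223) - 12377) = -97758*(12683 - 12377) = -97758*306 = -29913948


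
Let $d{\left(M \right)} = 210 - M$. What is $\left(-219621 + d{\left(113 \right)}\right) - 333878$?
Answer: $-553402$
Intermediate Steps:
$\left(-219621 + d{\left(113 \right)}\right) - 333878 = \left(-219621 + \left(210 - 113\right)\right) - 333878 = \left(-219621 + 97\right) - 333878 = -219524 - 333878 = -553402$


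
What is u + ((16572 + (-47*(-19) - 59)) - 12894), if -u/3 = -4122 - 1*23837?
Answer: 88389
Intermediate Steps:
u = 83877 (u = -3*(-4122 - 1*23837) = -3*(-4122 - 23837) = -3*(-27959) = 83877)
u + ((16572 + (-47*(-19) - 59)) - 12894) = 83877 + ((16572 + (-47*(-19) - 59)) - 12894) = 83877 + ((16572 + (893 - 59)) - 12894) = 83877 + ((16572 + 834) - 12894) = 83877 + (17406 - 12894) = 83877 + 4512 = 88389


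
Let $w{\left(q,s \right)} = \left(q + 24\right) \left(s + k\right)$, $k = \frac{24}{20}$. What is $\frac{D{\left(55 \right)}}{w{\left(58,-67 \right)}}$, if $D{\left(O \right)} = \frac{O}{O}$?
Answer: $- \frac{5}{26978} \approx -0.00018534$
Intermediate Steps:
$k = \frac{6}{5}$ ($k = 24 \cdot \frac{1}{20} = \frac{6}{5} \approx 1.2$)
$w{\left(q,s \right)} = \left(24 + q\right) \left(\frac{6}{5} + s\right)$ ($w{\left(q,s \right)} = \left(q + 24\right) \left(s + \frac{6}{5}\right) = \left(24 + q\right) \left(\frac{6}{5} + s\right)$)
$D{\left(O \right)} = 1$
$\frac{D{\left(55 \right)}}{w{\left(58,-67 \right)}} = 1 \frac{1}{\frac{144}{5} + 24 \left(-67\right) + \frac{6}{5} \cdot 58 + 58 \left(-67\right)} = 1 \frac{1}{\frac{144}{5} - 1608 + \frac{348}{5} - 3886} = 1 \frac{1}{- \frac{26978}{5}} = 1 \left(- \frac{5}{26978}\right) = - \frac{5}{26978}$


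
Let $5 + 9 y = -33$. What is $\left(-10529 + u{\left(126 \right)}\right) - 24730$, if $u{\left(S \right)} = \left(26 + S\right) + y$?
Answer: $- \frac{316001}{9} \approx -35111.0$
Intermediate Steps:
$y = - \frac{38}{9}$ ($y = - \frac{5}{9} + \frac{1}{9} \left(-33\right) = - \frac{5}{9} - \frac{11}{3} = - \frac{38}{9} \approx -4.2222$)
$u{\left(S \right)} = \frac{196}{9} + S$ ($u{\left(S \right)} = \left(26 + S\right) - \frac{38}{9} = \frac{196}{9} + S$)
$\left(-10529 + u{\left(126 \right)}\right) - 24730 = \left(-10529 + \left(\frac{196}{9} + 126\right)\right) - 24730 = \left(-10529 + \frac{1330}{9}\right) - 24730 = - \frac{93431}{9} - 24730 = - \frac{316001}{9}$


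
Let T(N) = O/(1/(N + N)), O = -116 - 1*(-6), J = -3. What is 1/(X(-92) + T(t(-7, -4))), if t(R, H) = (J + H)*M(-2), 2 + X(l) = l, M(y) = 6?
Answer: 1/9146 ≈ 0.00010934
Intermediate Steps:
X(l) = -2 + l
O = -110 (O = -116 + 6 = -110)
t(R, H) = -18 + 6*H (t(R, H) = (-3 + H)*6 = -18 + 6*H)
T(N) = -220*N
1/(X(-92) + T(t(-7, -4))) = 1/((-2 - 92) - 220*(-18 + 6*(-4))) = 1/(-94 - 220*(-18 - 24)) = 1/(-94 - 220*(-42)) = 1/(-94 + 9240) = 1/9146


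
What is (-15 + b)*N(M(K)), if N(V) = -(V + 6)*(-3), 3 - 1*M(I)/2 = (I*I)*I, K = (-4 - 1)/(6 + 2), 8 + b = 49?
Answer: 124683/128 ≈ 974.09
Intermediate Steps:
b = 41 (b = -8 + 49 = 41)
K = -5/8 ≈ -0.62500
M(I) = 6 - 2*I³ (M(I) = 6 - 2*I*I*I = 6 - 2*I²*I = 6 - 2*I³)
N(V) = 18 + 3*V (N(V) = -(6 + V)*(-3) = -(-18 - 3*V) = 18 + 3*V)
(-15 + b)*N(M(K)) = (-15 + 41)*(18 + 3*(6 - 2*(-5/8)³)) = 26*(18 + 3*(6 - 2*(-125/512))) = 26*(18 + 3*(6 + 125/256)) = 26*(18 + 3*(1661/256)) = 26*(18 + 4983/256) = 26*(9591/256) = 124683/128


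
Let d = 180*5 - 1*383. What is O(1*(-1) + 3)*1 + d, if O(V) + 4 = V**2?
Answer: 517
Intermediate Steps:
O(V) = -4 + V**2
d = 517 (d = 900 - 383 = 517)
O(1*(-1) + 3)*1 + d = (-4 + (1*(-1) + 3)**2)*1 + 517 = (-4 + (-1 + 3)**2)*1 + 517 = (-4 + 2**2)*1 + 517 = (-4 + 4)*1 + 517 = 0*1 + 517 = 0 + 517 = 517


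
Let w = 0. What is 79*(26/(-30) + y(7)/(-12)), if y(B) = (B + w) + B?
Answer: -4819/30 ≈ -160.63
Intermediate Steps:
y(B) = 2*B (y(B) = (B + 0) + B = B + B = 2*B)
79*(26/(-30) + y(7)/(-12)) = 79*(26/(-30) + (2*7)/(-12)) = 79*(26*(-1/30) + 14*(-1/12)) = 79*(-13/15 - 7/6) = 79*(-61/30) = -4819/30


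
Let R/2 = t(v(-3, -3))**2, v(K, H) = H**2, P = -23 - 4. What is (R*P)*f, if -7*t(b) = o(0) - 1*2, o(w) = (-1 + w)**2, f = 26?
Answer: -1404/49 ≈ -28.653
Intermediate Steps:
P = -27
t(b) = 1/7 (t(b) = -((-1 + 0)**2 - 1*2)/7 = -((-1)**2 - 2)/7 = -(1 - 2)/7 = -1/7*(-1) = 1/7)
R = 2/49 (R = 2*(1/7)**2 = 2*(1/49) = 2/49 ≈ 0.040816)
(R*P)*f = ((2/49)*(-27))*26 = -54/49*26 = -1404/49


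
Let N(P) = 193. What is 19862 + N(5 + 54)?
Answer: 20055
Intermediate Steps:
19862 + N(5 + 54) = 19862 + 193 = 20055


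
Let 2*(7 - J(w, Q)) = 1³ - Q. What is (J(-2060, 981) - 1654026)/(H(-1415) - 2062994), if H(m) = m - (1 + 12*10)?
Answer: 1653529/2064530 ≈ 0.80092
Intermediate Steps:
J(w, Q) = 13/2 + Q/2 (J(w, Q) = 7 - (1³ - Q)/2 = 7 - (1 - Q)/2 = 7 + (-½ + Q/2) = 13/2 + Q/2)
H(m) = -121 + m (H(m) = m - (1 + 120) = m - 1*121 = m - 121 = -121 + m)
(J(-2060, 981) - 1654026)/(H(-1415) - 2062994) = ((13/2 + (½)*981) - 1654026)/((-121 - 1415) - 2062994) = ((13/2 + 981/2) - 1654026)/(-1536 - 2062994) = (497 - 1654026)/(-2064530) = -1653529*(-1/2064530) = 1653529/2064530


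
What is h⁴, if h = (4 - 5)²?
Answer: 1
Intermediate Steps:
h = 1 (h = (-1)² = 1)
h⁴ = 1⁴ = 1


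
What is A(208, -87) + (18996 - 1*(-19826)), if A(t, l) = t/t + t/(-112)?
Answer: 271748/7 ≈ 38821.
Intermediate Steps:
A(t, l) = 1 - t/112 (A(t, l) = 1 + t*(-1/112) = 1 - t/112)
A(208, -87) + (18996 - 1*(-19826)) = (1 - 1/112*208) + (18996 - 1*(-19826)) = (1 - 13/7) + (18996 + 19826) = -6/7 + 38822 = 271748/7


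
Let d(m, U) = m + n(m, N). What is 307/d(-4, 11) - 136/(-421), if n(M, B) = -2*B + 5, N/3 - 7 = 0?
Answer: -123671/17261 ≈ -7.1648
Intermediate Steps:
N = 21 (N = 21 + 3*0 = 21 + 0 = 21)
n(M, B) = 5 - 2*B
d(m, U) = -37 + m (d(m, U) = m + (5 - 2*21) = m + (5 - 42) = m - 37 = -37 + m)
307/d(-4, 11) - 136/(-421) = 307/(-37 - 4) - 136/(-421) = 307/(-41) - 136*(-1/421) = 307*(-1/41) + 136/421 = -307/41 + 136/421 = -123671/17261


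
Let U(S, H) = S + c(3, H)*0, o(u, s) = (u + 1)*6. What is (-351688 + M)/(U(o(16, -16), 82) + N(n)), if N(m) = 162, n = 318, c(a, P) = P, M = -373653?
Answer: -725341/264 ≈ -2747.5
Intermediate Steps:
o(u, s) = 6 + 6*u (o(u, s) = (1 + u)*6 = 6 + 6*u)
U(S, H) = S (U(S, H) = S + H*0 = S + 0 = S)
(-351688 + M)/(U(o(16, -16), 82) + N(n)) = (-351688 - 373653)/((6 + 6*16) + 162) = -725341/((6 + 96) + 162) = -725341/(102 + 162) = -725341/264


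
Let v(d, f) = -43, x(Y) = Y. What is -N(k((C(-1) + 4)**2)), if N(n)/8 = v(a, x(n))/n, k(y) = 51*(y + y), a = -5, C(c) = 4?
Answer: 43/816 ≈ 0.052696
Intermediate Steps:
k(y) = 102*y (k(y) = 51*(2*y) = 102*y)
N(n) = -344/n (N(n) = 8*(-43/n) = -344/n)
-N(k((C(-1) + 4)**2)) = -(-344)/(102*(4 + 4)**2) = -(-344)/(102*8**2) = -(-344)/(102*64) = -(-344)/6528 = -1*(-43/816) = 43/816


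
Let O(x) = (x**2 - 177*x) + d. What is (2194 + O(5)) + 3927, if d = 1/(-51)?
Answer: 268310/51 ≈ 5261.0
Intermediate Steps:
d = -1/51 ≈ -0.019608
O(x) = -1/51 + x**2 - 177*x (O(x) = (x**2 - 177*x) - 1/51 = -1/51 + x**2 - 177*x)
(2194 + O(5)) + 3927 = (2194 + (-1/51 + 5**2 - 177*5)) + 3927 = (2194 + (-1/51 + 25 - 885)) + 3927 = (2194 - 43861/51) + 3927 = 68033/51 + 3927 = 268310/51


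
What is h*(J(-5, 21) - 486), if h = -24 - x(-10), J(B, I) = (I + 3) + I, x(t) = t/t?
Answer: 11025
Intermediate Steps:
x(t) = 1
J(B, I) = 3 + 2*I (J(B, I) = (3 + I) + I = 3 + 2*I)
h = -25 (h = -24 - 1*1 = -24 - 1 = -25)
h*(J(-5, 21) - 486) = -25*((3 + 2*21) - 486) = -25*((3 + 42) - 486) = -25*(45 - 486) = -25*(-441) = 11025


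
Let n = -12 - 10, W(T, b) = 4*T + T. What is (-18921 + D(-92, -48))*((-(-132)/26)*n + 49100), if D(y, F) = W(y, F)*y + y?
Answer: 14843016336/13 ≈ 1.1418e+9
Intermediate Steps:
W(T, b) = 5*T
D(y, F) = y + 5*y² (D(y, F) = (5*y)*y + y = 5*y² + y = y + 5*y²)
n = -22
(-18921 + D(-92, -48))*((-(-132)/26)*n + 49100) = (-18921 - 92*(1 + 5*(-92)))*(-(-132)/26*(-22) + 49100) = (-18921 - 92*(1 - 460))*(-(-132)/26*(-22) + 49100) = (-18921 - 92*(-459))*(-6*(-11/13)*(-22) + 49100) = (-18921 + 42228)*((66/13)*(-22) + 49100) = 23307*(-1452/13 + 49100) = 23307*(636848/13) = 14843016336/13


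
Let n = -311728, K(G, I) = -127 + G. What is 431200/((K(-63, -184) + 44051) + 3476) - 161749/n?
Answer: 142073826013/14756268336 ≈ 9.6280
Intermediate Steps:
431200/((K(-63, -184) + 44051) + 3476) - 161749/n = 431200/(((-127 - 63) + 44051) + 3476) - 161749/(-311728) = 431200/((-190 + 44051) + 3476) - 161749*(-1/311728) = 431200/(43861 + 3476) + 161749/311728 = 431200/47337 + 161749/311728 = 142073826013/14756268336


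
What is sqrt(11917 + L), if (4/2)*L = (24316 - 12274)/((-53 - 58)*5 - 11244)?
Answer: sqrt(2275680122)/437 ≈ 109.16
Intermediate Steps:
L = -223/437 (L = ((24316 - 12274)/((-53 - 58)*5 - 11244))/2 = (12042/(-111*5 - 11244))/2 = (12042/(-555 - 11244))/2 = (12042/(-11799))/2 = (12042*(-1/11799))/2 = (1/2)*(-446/437) = -223/437 ≈ -0.51030)
sqrt(11917 + L) = sqrt(11917 - 223/437) = sqrt(5207506/437) = sqrt(2275680122)/437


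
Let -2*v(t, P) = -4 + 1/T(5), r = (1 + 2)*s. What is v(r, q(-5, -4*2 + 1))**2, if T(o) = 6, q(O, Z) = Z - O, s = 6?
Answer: 529/144 ≈ 3.6736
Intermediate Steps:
r = 18 (r = (1 + 2)*6 = 3*6 = 18)
v(t, P) = 23/12 (v(t, P) = -(-4 + 1/6)/2 = -1/2*(-23/6) = 23/12)
v(r, q(-5, -4*2 + 1))**2 = (23/12)**2 = 529/144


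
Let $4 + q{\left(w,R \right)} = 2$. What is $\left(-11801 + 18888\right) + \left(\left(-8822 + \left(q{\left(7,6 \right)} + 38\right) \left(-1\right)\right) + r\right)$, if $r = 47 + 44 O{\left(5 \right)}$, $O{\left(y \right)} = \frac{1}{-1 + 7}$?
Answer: $- \frac{5150}{3} \approx -1716.7$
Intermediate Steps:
$q{\left(w,R \right)} = -2$ ($q{\left(w,R \right)} = -4 + 2 = -2$)
$O{\left(y \right)} = \frac{1}{6}$
$r = \frac{163}{3}$ ($r = 47 + 44 \cdot \frac{1}{6} = 47 + \frac{22}{3} = \frac{163}{3} \approx 54.333$)
$\left(-11801 + 18888\right) + \left(\left(-8822 + \left(q{\left(7,6 \right)} + 38\right) \left(-1\right)\right) + r\right) = \left(-11801 + 18888\right) + \left(\left(-8822 + \left(-2 + 38\right) \left(-1\right)\right) + \frac{163}{3}\right) = 7087 + \left(\left(-8822 + 36 \left(-1\right)\right) + \frac{163}{3}\right) = 7087 + \left(\left(-8822 - 36\right) + \frac{163}{3}\right) = 7087 + \left(-8858 + \frac{163}{3}\right) = 7087 - \frac{26411}{3} = - \frac{5150}{3}$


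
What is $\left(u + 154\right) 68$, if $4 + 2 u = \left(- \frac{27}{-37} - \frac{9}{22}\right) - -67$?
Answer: $\frac{5138335}{407} \approx 12625.0$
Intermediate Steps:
$u = \frac{51543}{1628}$ ($u = -2 + \frac{\left(- \frac{27}{-37} - \frac{9}{22}\right) - -67}{2} = -2 + \frac{\left(\left(-27\right) \left(- \frac{1}{37}\right) - \frac{9}{22}\right) + 67}{2} = -2 + \frac{\left(\frac{27}{37} - \frac{9}{22}\right) + 67}{2} = -2 + \frac{\frac{261}{814} + 67}{2} = -2 + \frac{1}{2} \cdot \frac{54799}{814} = -2 + \frac{54799}{1628} = \frac{51543}{1628} \approx 31.66$)
$\left(u + 154\right) 68 = \left(\frac{51543}{1628} + 154\right) 68 = \frac{302255}{1628} \cdot 68 = \frac{5138335}{407}$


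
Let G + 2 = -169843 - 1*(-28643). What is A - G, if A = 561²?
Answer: 455923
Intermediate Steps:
G = -141202 (G = -2 + (-169843 - 1*(-28643)) = -2 + (-169843 + 28643) = -2 - 141200 = -141202)
A = 314721
A - G = 314721 - 1*(-141202) = 314721 + 141202 = 455923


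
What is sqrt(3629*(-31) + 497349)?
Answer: 5*sqrt(15394) ≈ 620.36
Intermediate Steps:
sqrt(3629*(-31) + 497349) = sqrt(-112499 + 497349) = sqrt(384850) = 5*sqrt(15394)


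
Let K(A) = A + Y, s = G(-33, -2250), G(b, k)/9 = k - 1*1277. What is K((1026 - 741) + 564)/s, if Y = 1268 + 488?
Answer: -2605/31743 ≈ -0.082065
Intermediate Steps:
G(b, k) = -11493 + 9*k (G(b, k) = 9*(k - 1*1277) = 9*(k - 1277) = 9*(-1277 + k) = -11493 + 9*k)
s = -31743 (s = -11493 + 9*(-2250) = -11493 - 20250 = -31743)
Y = 1756
K(A) = 1756 + A (K(A) = A + 1756 = 1756 + A)
K((1026 - 741) + 564)/s = (1756 + ((1026 - 741) + 564))/(-31743) = (1756 + (285 + 564))*(-1/31743) = (1756 + 849)*(-1/31743) = 2605*(-1/31743) = -2605/31743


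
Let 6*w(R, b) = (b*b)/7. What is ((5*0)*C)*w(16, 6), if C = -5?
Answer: 0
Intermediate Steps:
w(R, b) = b**2/42 (w(R, b) = ((b*b)/7)/6 = (b**2*(1/7))/6 = (b**2/7)/6 = b**2/42)
((5*0)*C)*w(16, 6) = ((5*0)*(-5))*((1/42)*6**2) = (0*(-5))*((1/42)*36) = 0*(6/7) = 0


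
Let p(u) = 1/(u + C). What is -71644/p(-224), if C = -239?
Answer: 33171172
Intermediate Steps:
p(u) = 1/(-239 + u) (p(u) = 1/(u - 239) = 1/(-239 + u))
-71644/p(-224) = -71644/(1/(-239 - 224)) = -71644/(1/(-463)) = -71644/(-1/463) = -71644*(-463) = 33171172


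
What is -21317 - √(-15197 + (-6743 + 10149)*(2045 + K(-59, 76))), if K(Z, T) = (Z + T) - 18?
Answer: -21317 - √6946667 ≈ -23953.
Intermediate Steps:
K(Z, T) = -18 + T + Z (K(Z, T) = (T + Z) - 18 = -18 + T + Z)
-21317 - √(-15197 + (-6743 + 10149)*(2045 + K(-59, 76))) = -21317 - √(-15197 + (-6743 + 10149)*(2045 + (-18 + 76 - 59))) = -21317 - √(-15197 + 3406*(2045 - 1)) = -21317 - √(-15197 + 3406*2044) = -21317 - √(-15197 + 6961864) = -21317 - √6946667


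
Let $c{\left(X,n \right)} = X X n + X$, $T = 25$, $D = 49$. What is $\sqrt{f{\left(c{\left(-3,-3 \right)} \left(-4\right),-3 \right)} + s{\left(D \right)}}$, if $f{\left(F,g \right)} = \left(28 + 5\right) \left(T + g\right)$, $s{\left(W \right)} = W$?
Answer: $5 \sqrt{31} \approx 27.839$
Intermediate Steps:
$c{\left(X,n \right)} = X + n X^{2}$ ($c{\left(X,n \right)} = X^{2} n + X = n X^{2} + X = X + n X^{2}$)
$f{\left(F,g \right)} = 825 + 33 g$ ($f{\left(F,g \right)} = \left(28 + 5\right) \left(25 + g\right) = 33 \left(25 + g\right) = 825 + 33 g$)
$\sqrt{f{\left(c{\left(-3,-3 \right)} \left(-4\right),-3 \right)} + s{\left(D \right)}} = \sqrt{\left(825 + 33 \left(-3\right)\right) + 49} = \sqrt{\left(825 - 99\right) + 49} = \sqrt{726 + 49} = \sqrt{775} = 5 \sqrt{31}$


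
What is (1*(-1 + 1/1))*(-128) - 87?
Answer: -87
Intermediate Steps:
(1*(-1 + 1/1))*(-128) - 87 = (1*(-1 + 1))*(-128) - 87 = (1*0)*(-128) - 87 = 0*(-128) - 87 = 0 - 87 = -87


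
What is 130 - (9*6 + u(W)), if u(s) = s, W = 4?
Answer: 72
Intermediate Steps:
130 - (9*6 + u(W)) = 130 - (9*6 + 4) = 130 - (54 + 4) = 130 - 1*58 = 130 - 58 = 72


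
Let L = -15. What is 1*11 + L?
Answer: -4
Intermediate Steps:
1*11 + L = 1*11 - 15 = 11 - 15 = -4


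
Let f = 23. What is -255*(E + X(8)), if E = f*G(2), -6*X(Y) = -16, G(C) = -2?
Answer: 11050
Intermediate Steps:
X(Y) = 8/3 (X(Y) = -1/6*(-16) = 8/3)
E = -46 (E = 23*(-2) = -46)
-255*(E + X(8)) = -255*(-46 + 8/3) = -255*(-130/3) = 11050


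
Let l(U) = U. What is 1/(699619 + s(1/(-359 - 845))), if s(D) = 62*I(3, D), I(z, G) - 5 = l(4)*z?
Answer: 1/700673 ≈ 1.4272e-6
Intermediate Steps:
I(z, G) = 5 + 4*z
s(D) = 1054 (s(D) = 62*(5 + 4*3) = 62*(5 + 12) = 62*17 = 1054)
1/(699619 + s(1/(-359 - 845))) = 1/(699619 + 1054) = 1/700673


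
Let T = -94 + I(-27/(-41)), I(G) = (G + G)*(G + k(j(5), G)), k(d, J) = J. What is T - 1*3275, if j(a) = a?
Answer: -5660373/1681 ≈ -3367.3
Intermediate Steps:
I(G) = 4*G² (I(G) = (G + G)*(G + G) = (2*G)*(2*G) = 4*G²)
T = -155098/1681 (T = -94 + 4*(-27/(-41))² = -94 + 4*(-27*(-1/41))² = -94 + 4*(27/41)² = -94 + 4*(729/1681) = -94 + 2916/1681 = -155098/1681 ≈ -92.265)
T - 1*3275 = -155098/1681 - 1*3275 = -155098/1681 - 3275 = -5660373/1681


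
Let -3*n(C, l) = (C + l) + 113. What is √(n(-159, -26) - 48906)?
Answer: I*√48882 ≈ 221.09*I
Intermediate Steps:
n(C, l) = -113/3 - C/3 - l/3 (n(C, l) = -((C + l) + 113)/3 = -(113 + C + l)/3 = -113/3 - C/3 - l/3)
√(n(-159, -26) - 48906) = √((-113/3 - ⅓*(-159) - ⅓*(-26)) - 48906) = √((-113/3 + 53 + 26/3) - 48906) = √(24 - 48906) = √(-48882) = I*√48882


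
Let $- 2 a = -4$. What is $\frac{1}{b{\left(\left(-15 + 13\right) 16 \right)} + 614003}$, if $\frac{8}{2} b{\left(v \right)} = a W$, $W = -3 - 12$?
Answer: $\frac{2}{1227991} \approx 1.6287 \cdot 10^{-6}$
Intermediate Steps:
$W = -15$ ($W = -3 - 12 = -15$)
$a = 2$ ($a = \left(- \frac{1}{2}\right) \left(-4\right) = 2$)
$b{\left(v \right)} = - \frac{15}{2}$ ($b{\left(v \right)} = \frac{2 \left(-15\right)}{4} = \frac{1}{4} \left(-30\right) = - \frac{15}{2}$)
$\frac{1}{b{\left(\left(-15 + 13\right) 16 \right)} + 614003} = \frac{1}{- \frac{15}{2} + 614003} = \frac{1}{\frac{1227991}{2}} = \frac{2}{1227991}$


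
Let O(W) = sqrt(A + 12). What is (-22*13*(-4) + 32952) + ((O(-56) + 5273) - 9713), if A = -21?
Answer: 29656 + 3*I ≈ 29656.0 + 3.0*I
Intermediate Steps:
O(W) = 3*I (O(W) = sqrt(-21 + 12) = sqrt(-9) = 3*I)
(-22*13*(-4) + 32952) + ((O(-56) + 5273) - 9713) = (-22*13*(-4) + 32952) + ((3*I + 5273) - 9713) = (-286*(-4) + 32952) + ((5273 + 3*I) - 9713) = (1144 + 32952) + (-4440 + 3*I) = 34096 + (-4440 + 3*I) = 29656 + 3*I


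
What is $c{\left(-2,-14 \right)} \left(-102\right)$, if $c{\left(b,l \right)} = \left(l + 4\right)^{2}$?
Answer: $-10200$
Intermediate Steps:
$c{\left(b,l \right)} = \left(4 + l\right)^{2}$
$c{\left(-2,-14 \right)} \left(-102\right) = \left(4 - 14\right)^{2} \left(-102\right) = \left(-10\right)^{2} \left(-102\right) = 100 \left(-102\right) = -10200$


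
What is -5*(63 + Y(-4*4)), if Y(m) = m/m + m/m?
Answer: -325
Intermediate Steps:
Y(m) = 2 (Y(m) = 1 + 1 = 2)
-5*(63 + Y(-4*4)) = -5*(63 + 2) = -5*65 = -325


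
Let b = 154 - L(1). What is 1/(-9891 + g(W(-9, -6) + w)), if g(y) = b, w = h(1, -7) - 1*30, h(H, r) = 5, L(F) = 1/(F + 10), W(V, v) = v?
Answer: -11/107108 ≈ -0.00010270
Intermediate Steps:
L(F) = 1/(10 + F)
w = -25 (w = 5 - 1*30 = 5 - 30 = -25)
b = 1693/11 (b = 154 - 1/(10 + 1) = 154 - 1/11 = 1693/11 ≈ 153.91)
g(y) = 1693/11
1/(-9891 + g(W(-9, -6) + w)) = 1/(-9891 + 1693/11) = 1/(-107108/11) = -11/107108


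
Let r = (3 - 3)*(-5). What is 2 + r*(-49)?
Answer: 2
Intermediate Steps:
r = 0 (r = 0*(-5) = 0)
2 + r*(-49) = 2 + 0*(-49) = 2 + 0 = 2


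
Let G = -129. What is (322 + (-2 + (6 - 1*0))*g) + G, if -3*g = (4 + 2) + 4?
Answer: 539/3 ≈ 179.67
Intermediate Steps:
g = -10/3 (g = -((4 + 2) + 4)/3 = -(6 + 4)/3 = -1/3*10 = -10/3 ≈ -3.3333)
(322 + (-2 + (6 - 1*0))*g) + G = (322 + (-2 + (6 - 1*0))*(-10/3)) - 129 = (322 + (-2 + (6 + 0))*(-10/3)) - 129 = (322 + (-2 + 6)*(-10/3)) - 129 = (322 + 4*(-10/3)) - 129 = (322 - 40/3) - 129 = 926/3 - 129 = 539/3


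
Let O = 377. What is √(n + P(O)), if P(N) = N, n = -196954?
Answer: I*√196577 ≈ 443.37*I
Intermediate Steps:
√(n + P(O)) = √(-196954 + 377) = √(-196577) = I*√196577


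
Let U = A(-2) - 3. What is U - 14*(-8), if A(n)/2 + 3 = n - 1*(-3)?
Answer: 105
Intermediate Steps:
A(n) = 2*n (A(n) = -6 + 2*(n - 1*(-3)) = -6 + 2*(n + 3) = -6 + 2*(3 + n) = -6 + (6 + 2*n) = 2*n)
U = -7 (U = 2*(-2) - 3 = -4 - 3 = -7)
U - 14*(-8) = -7 - 14*(-8) = -7 + 112 = 105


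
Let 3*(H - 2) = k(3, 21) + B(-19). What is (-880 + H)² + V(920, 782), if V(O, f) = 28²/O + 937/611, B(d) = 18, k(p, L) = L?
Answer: 52574197258/70265 ≈ 7.4823e+5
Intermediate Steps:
V(O, f) = 937/611 + 784/O (V(O, f) = 784/O + 937*(1/611) = 784/O + 937/611 = 937/611 + 784/O)
H = 15 (H = 2 + (21 + 18)/3 = 2 + (⅓)*39 = 2 + 13 = 15)
(-880 + H)² + V(920, 782) = (-880 + 15)² + (937/611 + 784/920) = (-865)² + (937/611 + 784*(1/920)) = 748225 + (937/611 + 98/115) = 748225 + 167633/70265 = 52574197258/70265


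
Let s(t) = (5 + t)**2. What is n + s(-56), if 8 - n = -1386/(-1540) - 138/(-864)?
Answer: 1877717/720 ≈ 2607.9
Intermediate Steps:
n = 4997/720 (n = 8 - (-1386/(-1540) - 138/(-864)) = 8 - (-1386*(-1/1540) - 138*(-1/864)) = 8 - (9/10 + 23/144) = 8 - 1*763/720 = 8 - 763/720 = 4997/720 ≈ 6.9403)
n + s(-56) = 4997/720 + (5 - 56)**2 = 4997/720 + (-51)**2 = 4997/720 + 2601 = 1877717/720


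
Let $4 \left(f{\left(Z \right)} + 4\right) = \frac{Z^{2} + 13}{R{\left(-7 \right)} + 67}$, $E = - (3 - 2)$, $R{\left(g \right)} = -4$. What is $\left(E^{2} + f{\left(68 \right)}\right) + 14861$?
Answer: $\frac{3748853}{252} \approx 14876.0$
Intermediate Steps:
$E = -1$ ($E = \left(-1\right) 1 = -1$)
$f{\left(Z \right)} = - \frac{995}{252} + \frac{Z^{2}}{252}$ ($f{\left(Z \right)} = -4 + \frac{\left(Z^{2} + 13\right) \frac{1}{-4 + 67}}{4} = -4 + \frac{\left(13 + Z^{2}\right) \frac{1}{63}}{4} = -4 + \frac{\frac{13}{63} + \frac{Z^{2}}{63}}{4} = -4 + \left(\frac{13}{252} + \frac{Z^{2}}{252}\right) = - \frac{995}{252} + \frac{Z^{2}}{252}$)
$\left(E^{2} + f{\left(68 \right)}\right) + 14861 = \left(\left(-1\right)^{2} - \left(\frac{995}{252} - \frac{68^{2}}{252}\right)\right) + 14861 = \left(1 + \left(- \frac{995}{252} + \frac{1}{252} \cdot 4624\right)\right) + 14861 = \left(1 + \left(- \frac{995}{252} + \frac{1156}{63}\right)\right) + 14861 = \left(1 + \frac{3629}{252}\right) + 14861 = \frac{3881}{252} + 14861 = \frac{3748853}{252}$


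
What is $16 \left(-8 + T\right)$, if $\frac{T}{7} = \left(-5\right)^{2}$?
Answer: $2672$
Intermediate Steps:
$T = 175$ ($T = 7 \left(-5\right)^{2} = 7 \cdot 25 = 175$)
$16 \left(-8 + T\right) = 16 \left(-8 + 175\right) = 16 \cdot 167 = 2672$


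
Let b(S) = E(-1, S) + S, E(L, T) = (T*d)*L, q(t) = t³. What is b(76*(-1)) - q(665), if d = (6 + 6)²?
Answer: -294068757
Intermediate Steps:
d = 144 (d = 12² = 144)
E(L, T) = 144*L*T (E(L, T) = (T*144)*L = (144*T)*L = 144*L*T)
b(S) = -143*S (b(S) = 144*(-1)*S + S = -144*S + S = -143*S)
b(76*(-1)) - q(665) = -10868*(-1) - 1*665³ = -143*(-76) - 1*294079625 = 10868 - 294079625 = -294068757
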